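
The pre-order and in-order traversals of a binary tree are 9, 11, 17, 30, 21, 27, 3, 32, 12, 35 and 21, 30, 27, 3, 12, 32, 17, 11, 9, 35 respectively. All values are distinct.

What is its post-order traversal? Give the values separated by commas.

21, 12, 32, 3, 27, 30, 17, 11, 35, 9

The first element of pre-order is the root; it splits in-order into left and right subtrees.
Root 9: left subtree has 8 nodes {21, 30, 27, 3, 12, 32, 17, 11}, right has 1 {35}.
  Root 11: left subtree has 7 nodes {21, 30, 27, 3, 12, 32, 17}, right has 0 { }.
    Root 17: left subtree has 6 nodes {21, 30, 27, 3, 12, 32}, right has 0 { }.
      Root 30: left subtree has 1 node {21}, right has 4 {27, 3, 12, 32}.
        Root 27: left subtree has 0 nodes { }, right has 3 {3, 12, 32}.
          Root 3: left subtree has 0 nodes { }, right has 2 {12, 32}.
            Root 32: left subtree has 1 node {12}, right has 0 { }.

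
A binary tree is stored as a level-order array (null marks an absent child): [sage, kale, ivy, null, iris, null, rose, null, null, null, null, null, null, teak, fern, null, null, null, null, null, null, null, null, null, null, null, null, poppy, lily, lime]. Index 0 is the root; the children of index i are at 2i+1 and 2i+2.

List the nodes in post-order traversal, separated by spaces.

Post-order visits the left subtree, then the right subtree, then the node.
At sage: go left to kale.
  At kale: no left child.
  At kale: go right to iris.
    iris is a leaf — visit iris.
  Visit kale.
At sage: go right to ivy.
  At ivy: no left child.
  At ivy: go right to rose.
    At rose: go left to teak.
      At teak: go left to poppy.
        poppy is a leaf — visit poppy.
      At teak: go right to lily.
        lily is a leaf — visit lily.
      Visit teak.
    At rose: go right to fern.
      At fern: go left to lime.
        lime is a leaf — visit lime.
      At fern: no right child.
      Visit fern.
    Visit rose.
  Visit ivy.
Visit sage.

iris kale poppy lily teak lime fern rose ivy sage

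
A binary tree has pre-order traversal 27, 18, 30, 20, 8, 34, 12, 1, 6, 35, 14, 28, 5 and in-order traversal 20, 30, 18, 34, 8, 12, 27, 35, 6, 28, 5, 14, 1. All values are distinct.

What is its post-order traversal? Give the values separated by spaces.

20 30 34 12 8 18 35 5 28 14 6 1 27

The first element of pre-order is the root; it splits in-order into left and right subtrees.
Root 27: left subtree has 6 nodes {20, 30, 18, 34, 8, 12}, right has 6 {35, 6, 28, 5, 14, 1}.
  Root 18: left subtree has 2 nodes {20, 30}, right has 3 {34, 8, 12}.
    Root 30: left subtree has 1 node {20}, right has 0 { }.
    Root 8: left subtree has 1 node {34}, right has 1 {12}.
  Root 1: left subtree has 5 nodes {35, 6, 28, 5, 14}, right has 0 { }.
    Root 6: left subtree has 1 node {35}, right has 3 {28, 5, 14}.
      Root 14: left subtree has 2 nodes {28, 5}, right has 0 { }.
        Root 28: left subtree has 0 nodes { }, right has 1 {5}.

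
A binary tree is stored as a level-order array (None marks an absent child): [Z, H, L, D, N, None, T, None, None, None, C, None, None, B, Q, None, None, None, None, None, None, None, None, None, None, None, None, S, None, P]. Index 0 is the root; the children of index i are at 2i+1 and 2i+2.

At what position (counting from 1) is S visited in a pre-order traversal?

9

Pre-order visits the node, then its left subtree, then its right subtree.
Visit Z.
At Z: go left to H.
  Visit H.
  At H: go left to D.
    D is a leaf — visit D.
  At H: go right to N.
    Visit N.
    At N: no left child.
    At N: go right to C.
      C is a leaf — visit C.
At Z: go right to L.
  Visit L.
  At L: no left child.
  At L: go right to T.
    Visit T.
    At T: go left to B.
      Visit B.
      At B: go left to S.
        S is a leaf — visit S.
      At B: no right child.
    At T: go right to Q.
      Visit Q.
      At Q: go left to P.
        P is a leaf — visit P.
      At Q: no right child.
Full pre-order sequence: Z, H, D, N, C, L, T, B, S, Q, P.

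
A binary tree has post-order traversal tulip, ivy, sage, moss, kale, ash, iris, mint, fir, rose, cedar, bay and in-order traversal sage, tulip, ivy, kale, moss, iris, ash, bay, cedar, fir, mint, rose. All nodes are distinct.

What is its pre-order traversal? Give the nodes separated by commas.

bay, iris, kale, sage, ivy, tulip, moss, ash, cedar, rose, fir, mint

The last element of post-order is the root; it splits in-order into left and right subtrees.
Root bay: left subtree has 7 nodes {sage, tulip, ivy, kale, moss, iris, ash}, right has 4 {cedar, fir, mint, rose}.
  Root iris: left subtree has 5 nodes {sage, tulip, ivy, kale, moss}, right has 1 {ash}.
    Root kale: left subtree has 3 nodes {sage, tulip, ivy}, right has 1 {moss}.
      Root sage: left subtree has 0 nodes { }, right has 2 {tulip, ivy}.
        Root ivy: left subtree has 1 node {tulip}, right has 0 { }.
  Root cedar: left subtree has 0 nodes { }, right has 3 {fir, mint, rose}.
    Root rose: left subtree has 2 nodes {fir, mint}, right has 0 { }.
      Root fir: left subtree has 0 nodes { }, right has 1 {mint}.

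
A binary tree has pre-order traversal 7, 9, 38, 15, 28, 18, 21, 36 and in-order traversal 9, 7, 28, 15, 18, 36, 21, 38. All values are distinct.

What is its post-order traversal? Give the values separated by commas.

9, 28, 36, 21, 18, 15, 38, 7

The first element of pre-order is the root; it splits in-order into left and right subtrees.
Root 7: left subtree has 1 node {9}, right has 6 {28, 15, 18, 36, 21, 38}.
  Root 38: left subtree has 5 nodes {28, 15, 18, 36, 21}, right has 0 { }.
    Root 15: left subtree has 1 node {28}, right has 3 {18, 36, 21}.
      Root 18: left subtree has 0 nodes { }, right has 2 {36, 21}.
        Root 21: left subtree has 1 node {36}, right has 0 { }.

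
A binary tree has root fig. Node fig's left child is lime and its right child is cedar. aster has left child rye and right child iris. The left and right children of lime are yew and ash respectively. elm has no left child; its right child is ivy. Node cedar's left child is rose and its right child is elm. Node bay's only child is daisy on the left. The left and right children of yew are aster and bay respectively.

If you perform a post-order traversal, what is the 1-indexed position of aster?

Post-order visits the left subtree, then the right subtree, then the node.
At fig: go left to lime.
  At lime: go left to yew.
    At yew: go left to aster.
      At aster: go left to rye.
        rye is a leaf — visit rye.
      At aster: go right to iris.
        iris is a leaf — visit iris.
      Visit aster.
    At yew: go right to bay.
      At bay: go left to daisy.
        daisy is a leaf — visit daisy.
      At bay: no right child.
      Visit bay.
    Visit yew.
  At lime: go right to ash.
    ash is a leaf — visit ash.
  Visit lime.
At fig: go right to cedar.
  At cedar: go left to rose.
    rose is a leaf — visit rose.
  At cedar: go right to elm.
    At elm: no left child.
    At elm: go right to ivy.
      ivy is a leaf — visit ivy.
    Visit elm.
  Visit cedar.
Visit fig.
Full post-order sequence: rye, iris, aster, daisy, bay, yew, ash, lime, rose, ivy, elm, cedar, fig.

3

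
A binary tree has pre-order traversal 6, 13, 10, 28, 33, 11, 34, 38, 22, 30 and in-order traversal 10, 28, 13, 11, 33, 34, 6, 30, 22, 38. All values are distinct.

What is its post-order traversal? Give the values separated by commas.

The first element of pre-order is the root; it splits in-order into left and right subtrees.
Root 6: left subtree has 6 nodes {10, 28, 13, 11, 33, 34}, right has 3 {30, 22, 38}.
  Root 13: left subtree has 2 nodes {10, 28}, right has 3 {11, 33, 34}.
    Root 10: left subtree has 0 nodes { }, right has 1 {28}.
    Root 33: left subtree has 1 node {11}, right has 1 {34}.
  Root 38: left subtree has 2 nodes {30, 22}, right has 0 { }.
    Root 22: left subtree has 1 node {30}, right has 0 { }.

28, 10, 11, 34, 33, 13, 30, 22, 38, 6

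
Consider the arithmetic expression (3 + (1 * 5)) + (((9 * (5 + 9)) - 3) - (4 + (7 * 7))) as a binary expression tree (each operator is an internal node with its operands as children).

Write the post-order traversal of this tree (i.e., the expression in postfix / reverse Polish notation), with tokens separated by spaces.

3 1 5 * + 9 5 9 + * 3 - 4 7 7 * + - +

Post-order on an expression tree gives postfix notation: for each operator, emit left operand, right operand, then the operator.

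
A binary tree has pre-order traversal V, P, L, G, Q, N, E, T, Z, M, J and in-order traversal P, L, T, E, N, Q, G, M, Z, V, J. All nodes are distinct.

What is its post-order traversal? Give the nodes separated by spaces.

The first element of pre-order is the root; it splits in-order into left and right subtrees.
Root V: left subtree has 9 nodes {P, L, T, E, N, Q, G, M, Z}, right has 1 {J}.
  Root P: left subtree has 0 nodes { }, right has 8 {L, T, E, N, Q, G, M, Z}.
    Root L: left subtree has 0 nodes { }, right has 7 {T, E, N, Q, G, M, Z}.
      Root G: left subtree has 4 nodes {T, E, N, Q}, right has 2 {M, Z}.
        Root Q: left subtree has 3 nodes {T, E, N}, right has 0 { }.
          Root N: left subtree has 2 nodes {T, E}, right has 0 { }.
            Root E: left subtree has 1 node {T}, right has 0 { }.
        Root Z: left subtree has 1 node {M}, right has 0 { }.

T E N Q M Z G L P J V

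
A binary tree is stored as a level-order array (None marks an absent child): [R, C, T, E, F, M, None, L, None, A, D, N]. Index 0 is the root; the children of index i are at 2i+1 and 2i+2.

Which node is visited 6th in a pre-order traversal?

A

Pre-order visits the node, then its left subtree, then its right subtree.
Visit R.
At R: go left to C.
  Visit C.
  At C: go left to E.
    Visit E.
    At E: go left to L.
      L is a leaf — visit L.
    At E: no right child.
  At C: go right to F.
    Visit F.
    At F: go left to A.
      A is a leaf — visit A.
    At F: go right to D.
      D is a leaf — visit D.
At R: go right to T.
  Visit T.
  At T: go left to M.
    Visit M.
    At M: go left to N.
      N is a leaf — visit N.
    At M: no right child.
  At T: no right child.
Full pre-order sequence: R, C, E, L, F, A, D, T, M, N.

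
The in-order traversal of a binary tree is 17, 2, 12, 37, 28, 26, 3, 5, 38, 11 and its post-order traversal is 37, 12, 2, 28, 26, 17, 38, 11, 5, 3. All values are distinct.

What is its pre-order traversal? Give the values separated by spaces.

The last element of post-order is the root; it splits in-order into left and right subtrees.
Root 3: left subtree has 6 nodes {17, 2, 12, 37, 28, 26}, right has 3 {5, 38, 11}.
  Root 17: left subtree has 0 nodes { }, right has 5 {2, 12, 37, 28, 26}.
    Root 26: left subtree has 4 nodes {2, 12, 37, 28}, right has 0 { }.
      Root 28: left subtree has 3 nodes {2, 12, 37}, right has 0 { }.
        Root 2: left subtree has 0 nodes { }, right has 2 {12, 37}.
          Root 12: left subtree has 0 nodes { }, right has 1 {37}.
  Root 5: left subtree has 0 nodes { }, right has 2 {38, 11}.
    Root 11: left subtree has 1 node {38}, right has 0 { }.

3 17 26 28 2 12 37 5 11 38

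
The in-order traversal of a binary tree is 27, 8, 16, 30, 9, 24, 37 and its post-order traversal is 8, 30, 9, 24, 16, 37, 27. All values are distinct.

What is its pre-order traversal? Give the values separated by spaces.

The last element of post-order is the root; it splits in-order into left and right subtrees.
Root 27: left subtree has 0 nodes { }, right has 6 {8, 16, 30, 9, 24, 37}.
  Root 37: left subtree has 5 nodes {8, 16, 30, 9, 24}, right has 0 { }.
    Root 16: left subtree has 1 node {8}, right has 3 {30, 9, 24}.
      Root 24: left subtree has 2 nodes {30, 9}, right has 0 { }.
        Root 9: left subtree has 1 node {30}, right has 0 { }.

27 37 16 8 24 9 30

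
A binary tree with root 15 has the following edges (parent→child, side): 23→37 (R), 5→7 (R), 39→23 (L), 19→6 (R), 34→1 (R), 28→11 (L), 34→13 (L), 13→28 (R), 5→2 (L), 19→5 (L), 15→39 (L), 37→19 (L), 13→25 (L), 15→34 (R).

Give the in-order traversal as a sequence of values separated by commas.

In-order visits the left subtree, then the node, then the right subtree.
At 15: go left to 39.
  At 39: go left to 23.
    At 23: no left child.
    Visit 23.
    At 23: go right to 37.
      At 37: go left to 19.
        At 19: go left to 5.
          At 5: go left to 2.
            2 is a leaf — visit 2.
          Visit 5.
          At 5: go right to 7.
            7 is a leaf — visit 7.
        Visit 19.
        At 19: go right to 6.
          6 is a leaf — visit 6.
      Visit 37.
      At 37: no right child.
  Visit 39.
  At 39: no right child.
Visit 15.
At 15: go right to 34.
  At 34: go left to 13.
    At 13: go left to 25.
      25 is a leaf — visit 25.
    Visit 13.
    At 13: go right to 28.
      At 28: go left to 11.
        11 is a leaf — visit 11.
      Visit 28.
      At 28: no right child.
  Visit 34.
  At 34: go right to 1.
    1 is a leaf — visit 1.

23, 2, 5, 7, 19, 6, 37, 39, 15, 25, 13, 11, 28, 34, 1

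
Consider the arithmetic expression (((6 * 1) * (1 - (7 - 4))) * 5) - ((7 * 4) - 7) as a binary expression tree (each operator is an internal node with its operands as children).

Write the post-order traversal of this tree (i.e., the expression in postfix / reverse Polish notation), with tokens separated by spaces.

Post-order on an expression tree gives postfix notation: for each operator, emit left operand, right operand, then the operator.

6 1 * 1 7 4 - - * 5 * 7 4 * 7 - -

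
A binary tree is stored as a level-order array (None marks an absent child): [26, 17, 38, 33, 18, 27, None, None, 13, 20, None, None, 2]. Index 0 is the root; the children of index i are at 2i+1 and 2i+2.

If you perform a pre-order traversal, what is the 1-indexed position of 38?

7

Pre-order visits the node, then its left subtree, then its right subtree.
Visit 26.
At 26: go left to 17.
  Visit 17.
  At 17: go left to 33.
    Visit 33.
    At 33: no left child.
    At 33: go right to 13.
      13 is a leaf — visit 13.
  At 17: go right to 18.
    Visit 18.
    At 18: go left to 20.
      20 is a leaf — visit 20.
    At 18: no right child.
At 26: go right to 38.
  Visit 38.
  At 38: go left to 27.
    Visit 27.
    At 27: no left child.
    At 27: go right to 2.
      2 is a leaf — visit 2.
  At 38: no right child.
Full pre-order sequence: 26, 17, 33, 13, 18, 20, 38, 27, 2.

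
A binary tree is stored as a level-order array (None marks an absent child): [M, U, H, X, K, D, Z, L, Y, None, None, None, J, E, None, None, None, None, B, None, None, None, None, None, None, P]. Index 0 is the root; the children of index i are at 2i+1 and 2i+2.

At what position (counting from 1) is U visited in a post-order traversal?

6

Post-order visits the left subtree, then the right subtree, then the node.
At M: go left to U.
  At U: go left to X.
    At X: go left to L.
      L is a leaf — visit L.
    At X: go right to Y.
      At Y: no left child.
      At Y: go right to B.
        B is a leaf — visit B.
      Visit Y.
    Visit X.
  At U: go right to K.
    K is a leaf — visit K.
  Visit U.
At M: go right to H.
  At H: go left to D.
    At D: no left child.
    At D: go right to J.
      At J: go left to P.
        P is a leaf — visit P.
      At J: no right child.
      Visit J.
    Visit D.
  At H: go right to Z.
    At Z: go left to E.
      E is a leaf — visit E.
    At Z: no right child.
    Visit Z.
  Visit H.
Visit M.
Full post-order sequence: L, B, Y, X, K, U, P, J, D, E, Z, H, M.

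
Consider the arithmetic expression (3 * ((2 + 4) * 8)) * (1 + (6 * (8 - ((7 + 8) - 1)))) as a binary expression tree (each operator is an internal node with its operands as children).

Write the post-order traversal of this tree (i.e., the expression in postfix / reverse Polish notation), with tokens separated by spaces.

3 2 4 + 8 * * 1 6 8 7 8 + 1 - - * + *

Post-order on an expression tree gives postfix notation: for each operator, emit left operand, right operand, then the operator.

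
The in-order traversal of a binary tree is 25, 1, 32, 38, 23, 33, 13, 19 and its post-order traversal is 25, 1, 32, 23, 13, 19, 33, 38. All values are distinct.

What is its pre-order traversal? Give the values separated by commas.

38, 32, 1, 25, 33, 23, 19, 13

The last element of post-order is the root; it splits in-order into left and right subtrees.
Root 38: left subtree has 3 nodes {25, 1, 32}, right has 4 {23, 33, 13, 19}.
  Root 32: left subtree has 2 nodes {25, 1}, right has 0 { }.
    Root 1: left subtree has 1 node {25}, right has 0 { }.
  Root 33: left subtree has 1 node {23}, right has 2 {13, 19}.
    Root 19: left subtree has 1 node {13}, right has 0 { }.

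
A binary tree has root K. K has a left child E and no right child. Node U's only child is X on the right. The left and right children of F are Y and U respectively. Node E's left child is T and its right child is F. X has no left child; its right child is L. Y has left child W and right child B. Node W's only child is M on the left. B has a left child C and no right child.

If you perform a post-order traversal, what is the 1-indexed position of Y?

6

Post-order visits the left subtree, then the right subtree, then the node.
At K: go left to E.
  At E: go left to T.
    T is a leaf — visit T.
  At E: go right to F.
    At F: go left to Y.
      At Y: go left to W.
        At W: go left to M.
          M is a leaf — visit M.
        At W: no right child.
        Visit W.
      At Y: go right to B.
        At B: go left to C.
          C is a leaf — visit C.
        At B: no right child.
        Visit B.
      Visit Y.
    At F: go right to U.
      At U: no left child.
      At U: go right to X.
        At X: no left child.
        At X: go right to L.
          L is a leaf — visit L.
        Visit X.
      Visit U.
    Visit F.
  Visit E.
At K: no right child.
Visit K.
Full post-order sequence: T, M, W, C, B, Y, L, X, U, F, E, K.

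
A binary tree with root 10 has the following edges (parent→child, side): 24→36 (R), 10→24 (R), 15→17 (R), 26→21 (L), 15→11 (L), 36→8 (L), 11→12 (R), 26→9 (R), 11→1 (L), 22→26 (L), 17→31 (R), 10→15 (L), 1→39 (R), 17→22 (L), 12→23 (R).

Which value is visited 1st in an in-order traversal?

1

In-order visits the left subtree, then the node, then the right subtree.
At 10: go left to 15.
  At 15: go left to 11.
    At 11: go left to 1.
      At 1: no left child.
      Visit 1.
      At 1: go right to 39.
        39 is a leaf — visit 39.
    Visit 11.
    At 11: go right to 12.
      At 12: no left child.
      Visit 12.
      At 12: go right to 23.
        23 is a leaf — visit 23.
  Visit 15.
  At 15: go right to 17.
    At 17: go left to 22.
      At 22: go left to 26.
        At 26: go left to 21.
          21 is a leaf — visit 21.
        Visit 26.
        At 26: go right to 9.
          9 is a leaf — visit 9.
      Visit 22.
      At 22: no right child.
    Visit 17.
    At 17: go right to 31.
      31 is a leaf — visit 31.
Visit 10.
At 10: go right to 24.
  At 24: no left child.
  Visit 24.
  At 24: go right to 36.
    At 36: go left to 8.
      8 is a leaf — visit 8.
    Visit 36.
    At 36: no right child.
Full in-order sequence: 1, 39, 11, 12, 23, 15, 21, 26, 9, 22, 17, 31, 10, 24, 8, 36.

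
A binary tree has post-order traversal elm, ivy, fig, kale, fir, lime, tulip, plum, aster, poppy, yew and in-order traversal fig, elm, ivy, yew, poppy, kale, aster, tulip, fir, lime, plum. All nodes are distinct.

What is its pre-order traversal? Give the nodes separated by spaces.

yew fig ivy elm poppy aster kale plum tulip lime fir

The last element of post-order is the root; it splits in-order into left and right subtrees.
Root yew: left subtree has 3 nodes {fig, elm, ivy}, right has 7 {poppy, kale, aster, tulip, fir, lime, plum}.
  Root fig: left subtree has 0 nodes { }, right has 2 {elm, ivy}.
    Root ivy: left subtree has 1 node {elm}, right has 0 { }.
  Root poppy: left subtree has 0 nodes { }, right has 6 {kale, aster, tulip, fir, lime, plum}.
    Root aster: left subtree has 1 node {kale}, right has 4 {tulip, fir, lime, plum}.
      Root plum: left subtree has 3 nodes {tulip, fir, lime}, right has 0 { }.
        Root tulip: left subtree has 0 nodes { }, right has 2 {fir, lime}.
          Root lime: left subtree has 1 node {fir}, right has 0 { }.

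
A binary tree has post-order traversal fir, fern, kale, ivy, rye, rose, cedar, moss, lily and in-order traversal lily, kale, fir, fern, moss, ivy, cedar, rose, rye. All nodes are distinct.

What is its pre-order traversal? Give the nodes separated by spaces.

lily moss kale fern fir cedar ivy rose rye

The last element of post-order is the root; it splits in-order into left and right subtrees.
Root lily: left subtree has 0 nodes { }, right has 8 {kale, fir, fern, moss, ivy, cedar, rose, rye}.
  Root moss: left subtree has 3 nodes {kale, fir, fern}, right has 4 {ivy, cedar, rose, rye}.
    Root kale: left subtree has 0 nodes { }, right has 2 {fir, fern}.
      Root fern: left subtree has 1 node {fir}, right has 0 { }.
    Root cedar: left subtree has 1 node {ivy}, right has 2 {rose, rye}.
      Root rose: left subtree has 0 nodes { }, right has 1 {rye}.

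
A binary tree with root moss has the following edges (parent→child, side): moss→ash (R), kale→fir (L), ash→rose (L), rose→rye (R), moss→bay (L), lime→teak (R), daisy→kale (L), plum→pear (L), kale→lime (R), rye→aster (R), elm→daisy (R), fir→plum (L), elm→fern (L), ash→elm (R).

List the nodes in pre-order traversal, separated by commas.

moss, bay, ash, rose, rye, aster, elm, fern, daisy, kale, fir, plum, pear, lime, teak

Pre-order visits the node, then its left subtree, then its right subtree.
Visit moss.
At moss: go left to bay.
  bay is a leaf — visit bay.
At moss: go right to ash.
  Visit ash.
  At ash: go left to rose.
    Visit rose.
    At rose: no left child.
    At rose: go right to rye.
      Visit rye.
      At rye: no left child.
      At rye: go right to aster.
        aster is a leaf — visit aster.
  At ash: go right to elm.
    Visit elm.
    At elm: go left to fern.
      fern is a leaf — visit fern.
    At elm: go right to daisy.
      Visit daisy.
      At daisy: go left to kale.
        Visit kale.
        At kale: go left to fir.
          Visit fir.
          At fir: go left to plum.
            Visit plum.
            At plum: go left to pear.
              pear is a leaf — visit pear.
            At plum: no right child.
          At fir: no right child.
        At kale: go right to lime.
          Visit lime.
          At lime: no left child.
          At lime: go right to teak.
            teak is a leaf — visit teak.
      At daisy: no right child.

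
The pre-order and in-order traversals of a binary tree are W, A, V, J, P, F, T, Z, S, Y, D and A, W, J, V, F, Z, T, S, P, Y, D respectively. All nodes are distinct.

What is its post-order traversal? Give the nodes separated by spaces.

The first element of pre-order is the root; it splits in-order into left and right subtrees.
Root W: left subtree has 1 node {A}, right has 9 {J, V, F, Z, T, S, P, Y, D}.
  Root V: left subtree has 1 node {J}, right has 7 {F, Z, T, S, P, Y, D}.
    Root P: left subtree has 4 nodes {F, Z, T, S}, right has 2 {Y, D}.
      Root F: left subtree has 0 nodes { }, right has 3 {Z, T, S}.
        Root T: left subtree has 1 node {Z}, right has 1 {S}.
      Root Y: left subtree has 0 nodes { }, right has 1 {D}.

A J Z S T F D Y P V W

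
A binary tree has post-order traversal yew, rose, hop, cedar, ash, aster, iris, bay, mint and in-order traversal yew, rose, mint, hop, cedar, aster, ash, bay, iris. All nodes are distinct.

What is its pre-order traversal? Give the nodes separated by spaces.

mint rose yew bay aster cedar hop ash iris

The last element of post-order is the root; it splits in-order into left and right subtrees.
Root mint: left subtree has 2 nodes {yew, rose}, right has 6 {hop, cedar, aster, ash, bay, iris}.
  Root rose: left subtree has 1 node {yew}, right has 0 { }.
  Root bay: left subtree has 4 nodes {hop, cedar, aster, ash}, right has 1 {iris}.
    Root aster: left subtree has 2 nodes {hop, cedar}, right has 1 {ash}.
      Root cedar: left subtree has 1 node {hop}, right has 0 { }.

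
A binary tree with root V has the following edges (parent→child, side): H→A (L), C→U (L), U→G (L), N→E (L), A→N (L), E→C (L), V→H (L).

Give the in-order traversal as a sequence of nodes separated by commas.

In-order visits the left subtree, then the node, then the right subtree.
At V: go left to H.
  At H: go left to A.
    At A: go left to N.
      At N: go left to E.
        At E: go left to C.
          At C: go left to U.
            At U: go left to G.
              G is a leaf — visit G.
            Visit U.
            At U: no right child.
          Visit C.
          At C: no right child.
        Visit E.
        At E: no right child.
      Visit N.
      At N: no right child.
    Visit A.
    At A: no right child.
  Visit H.
  At H: no right child.
Visit V.
At V: no right child.

G, U, C, E, N, A, H, V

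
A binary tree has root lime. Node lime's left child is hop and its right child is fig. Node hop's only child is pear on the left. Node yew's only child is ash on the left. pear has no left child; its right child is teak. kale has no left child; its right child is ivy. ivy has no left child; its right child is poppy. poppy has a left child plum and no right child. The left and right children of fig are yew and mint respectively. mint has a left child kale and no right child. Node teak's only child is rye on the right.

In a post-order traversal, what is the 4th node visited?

Post-order visits the left subtree, then the right subtree, then the node.
At lime: go left to hop.
  At hop: go left to pear.
    At pear: no left child.
    At pear: go right to teak.
      At teak: no left child.
      At teak: go right to rye.
        rye is a leaf — visit rye.
      Visit teak.
    Visit pear.
  At hop: no right child.
  Visit hop.
At lime: go right to fig.
  At fig: go left to yew.
    At yew: go left to ash.
      ash is a leaf — visit ash.
    At yew: no right child.
    Visit yew.
  At fig: go right to mint.
    At mint: go left to kale.
      At kale: no left child.
      At kale: go right to ivy.
        At ivy: no left child.
        At ivy: go right to poppy.
          At poppy: go left to plum.
            plum is a leaf — visit plum.
          At poppy: no right child.
          Visit poppy.
        Visit ivy.
      Visit kale.
    At mint: no right child.
    Visit mint.
  Visit fig.
Visit lime.
Full post-order sequence: rye, teak, pear, hop, ash, yew, plum, poppy, ivy, kale, mint, fig, lime.

hop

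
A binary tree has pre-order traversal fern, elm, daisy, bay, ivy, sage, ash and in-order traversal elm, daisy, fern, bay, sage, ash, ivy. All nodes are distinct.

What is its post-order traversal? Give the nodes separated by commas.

daisy, elm, ash, sage, ivy, bay, fern

The first element of pre-order is the root; it splits in-order into left and right subtrees.
Root fern: left subtree has 2 nodes {elm, daisy}, right has 4 {bay, sage, ash, ivy}.
  Root elm: left subtree has 0 nodes { }, right has 1 {daisy}.
  Root bay: left subtree has 0 nodes { }, right has 3 {sage, ash, ivy}.
    Root ivy: left subtree has 2 nodes {sage, ash}, right has 0 { }.
      Root sage: left subtree has 0 nodes { }, right has 1 {ash}.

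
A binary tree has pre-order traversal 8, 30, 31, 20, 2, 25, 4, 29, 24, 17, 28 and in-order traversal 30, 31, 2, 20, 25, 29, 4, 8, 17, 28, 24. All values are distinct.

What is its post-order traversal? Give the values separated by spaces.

2 29 4 25 20 31 30 28 17 24 8

The first element of pre-order is the root; it splits in-order into left and right subtrees.
Root 8: left subtree has 7 nodes {30, 31, 2, 20, 25, 29, 4}, right has 3 {17, 28, 24}.
  Root 30: left subtree has 0 nodes { }, right has 6 {31, 2, 20, 25, 29, 4}.
    Root 31: left subtree has 0 nodes { }, right has 5 {2, 20, 25, 29, 4}.
      Root 20: left subtree has 1 node {2}, right has 3 {25, 29, 4}.
        Root 25: left subtree has 0 nodes { }, right has 2 {29, 4}.
          Root 4: left subtree has 1 node {29}, right has 0 { }.
  Root 24: left subtree has 2 nodes {17, 28}, right has 0 { }.
    Root 17: left subtree has 0 nodes { }, right has 1 {28}.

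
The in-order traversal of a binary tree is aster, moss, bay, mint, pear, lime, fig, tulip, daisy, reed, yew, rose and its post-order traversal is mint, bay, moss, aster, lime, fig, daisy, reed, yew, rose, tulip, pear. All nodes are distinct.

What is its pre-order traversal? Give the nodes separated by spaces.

pear aster moss bay mint tulip fig lime rose yew reed daisy

The last element of post-order is the root; it splits in-order into left and right subtrees.
Root pear: left subtree has 4 nodes {aster, moss, bay, mint}, right has 7 {lime, fig, tulip, daisy, reed, yew, rose}.
  Root aster: left subtree has 0 nodes { }, right has 3 {moss, bay, mint}.
    Root moss: left subtree has 0 nodes { }, right has 2 {bay, mint}.
      Root bay: left subtree has 0 nodes { }, right has 1 {mint}.
  Root tulip: left subtree has 2 nodes {lime, fig}, right has 4 {daisy, reed, yew, rose}.
    Root fig: left subtree has 1 node {lime}, right has 0 { }.
    Root rose: left subtree has 3 nodes {daisy, reed, yew}, right has 0 { }.
      Root yew: left subtree has 2 nodes {daisy, reed}, right has 0 { }.
        Root reed: left subtree has 1 node {daisy}, right has 0 { }.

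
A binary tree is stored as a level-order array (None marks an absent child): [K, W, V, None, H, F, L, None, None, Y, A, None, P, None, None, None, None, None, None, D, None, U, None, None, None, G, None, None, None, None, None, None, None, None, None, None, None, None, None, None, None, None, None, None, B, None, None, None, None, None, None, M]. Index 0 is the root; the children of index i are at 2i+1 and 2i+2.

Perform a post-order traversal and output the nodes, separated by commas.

Post-order visits the left subtree, then the right subtree, then the node.
At K: go left to W.
  At W: no left child.
  At W: go right to H.
    At H: go left to Y.
      At Y: go left to D.
        D is a leaf — visit D.
      At Y: no right child.
      Visit Y.
    At H: go right to A.
      At A: go left to U.
        At U: no left child.
        At U: go right to B.
          B is a leaf — visit B.
        Visit U.
      At A: no right child.
      Visit A.
    Visit H.
  Visit W.
At K: go right to V.
  At V: go left to F.
    At F: no left child.
    At F: go right to P.
      At P: go left to G.
        At G: go left to M.
          M is a leaf — visit M.
        At G: no right child.
        Visit G.
      At P: no right child.
      Visit P.
    Visit F.
  At V: go right to L.
    L is a leaf — visit L.
  Visit V.
Visit K.

D, Y, B, U, A, H, W, M, G, P, F, L, V, K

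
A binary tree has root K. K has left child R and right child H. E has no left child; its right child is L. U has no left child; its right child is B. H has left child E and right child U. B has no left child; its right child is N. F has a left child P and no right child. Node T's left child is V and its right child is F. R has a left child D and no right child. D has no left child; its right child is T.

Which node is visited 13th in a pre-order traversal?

Pre-order visits the node, then its left subtree, then its right subtree.
Visit K.
At K: go left to R.
  Visit R.
  At R: go left to D.
    Visit D.
    At D: no left child.
    At D: go right to T.
      Visit T.
      At T: go left to V.
        V is a leaf — visit V.
      At T: go right to F.
        Visit F.
        At F: go left to P.
          P is a leaf — visit P.
        At F: no right child.
  At R: no right child.
At K: go right to H.
  Visit H.
  At H: go left to E.
    Visit E.
    At E: no left child.
    At E: go right to L.
      L is a leaf — visit L.
  At H: go right to U.
    Visit U.
    At U: no left child.
    At U: go right to B.
      Visit B.
      At B: no left child.
      At B: go right to N.
        N is a leaf — visit N.
Full pre-order sequence: K, R, D, T, V, F, P, H, E, L, U, B, N.

N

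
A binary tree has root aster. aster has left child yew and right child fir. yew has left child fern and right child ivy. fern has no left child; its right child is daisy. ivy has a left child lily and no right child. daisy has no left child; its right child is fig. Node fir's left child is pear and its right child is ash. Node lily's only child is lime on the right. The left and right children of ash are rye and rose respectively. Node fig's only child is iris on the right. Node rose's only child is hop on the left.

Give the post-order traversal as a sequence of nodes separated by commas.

iris, fig, daisy, fern, lime, lily, ivy, yew, pear, rye, hop, rose, ash, fir, aster

Post-order visits the left subtree, then the right subtree, then the node.
At aster: go left to yew.
  At yew: go left to fern.
    At fern: no left child.
    At fern: go right to daisy.
      At daisy: no left child.
      At daisy: go right to fig.
        At fig: no left child.
        At fig: go right to iris.
          iris is a leaf — visit iris.
        Visit fig.
      Visit daisy.
    Visit fern.
  At yew: go right to ivy.
    At ivy: go left to lily.
      At lily: no left child.
      At lily: go right to lime.
        lime is a leaf — visit lime.
      Visit lily.
    At ivy: no right child.
    Visit ivy.
  Visit yew.
At aster: go right to fir.
  At fir: go left to pear.
    pear is a leaf — visit pear.
  At fir: go right to ash.
    At ash: go left to rye.
      rye is a leaf — visit rye.
    At ash: go right to rose.
      At rose: go left to hop.
        hop is a leaf — visit hop.
      At rose: no right child.
      Visit rose.
    Visit ash.
  Visit fir.
Visit aster.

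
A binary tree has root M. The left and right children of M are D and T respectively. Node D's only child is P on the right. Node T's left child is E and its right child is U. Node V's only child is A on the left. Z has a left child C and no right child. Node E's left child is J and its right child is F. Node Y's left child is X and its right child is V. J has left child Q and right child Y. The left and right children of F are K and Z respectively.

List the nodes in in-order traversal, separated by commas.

D, P, M, Q, J, X, Y, A, V, E, K, F, C, Z, T, U

In-order visits the left subtree, then the node, then the right subtree.
At M: go left to D.
  At D: no left child.
  Visit D.
  At D: go right to P.
    P is a leaf — visit P.
Visit M.
At M: go right to T.
  At T: go left to E.
    At E: go left to J.
      At J: go left to Q.
        Q is a leaf — visit Q.
      Visit J.
      At J: go right to Y.
        At Y: go left to X.
          X is a leaf — visit X.
        Visit Y.
        At Y: go right to V.
          At V: go left to A.
            A is a leaf — visit A.
          Visit V.
          At V: no right child.
    Visit E.
    At E: go right to F.
      At F: go left to K.
        K is a leaf — visit K.
      Visit F.
      At F: go right to Z.
        At Z: go left to C.
          C is a leaf — visit C.
        Visit Z.
        At Z: no right child.
  Visit T.
  At T: go right to U.
    U is a leaf — visit U.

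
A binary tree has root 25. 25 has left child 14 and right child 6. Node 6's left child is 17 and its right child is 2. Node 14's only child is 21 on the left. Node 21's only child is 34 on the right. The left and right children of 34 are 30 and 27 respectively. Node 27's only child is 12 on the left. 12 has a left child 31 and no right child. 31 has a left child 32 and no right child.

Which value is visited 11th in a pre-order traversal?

17

Pre-order visits the node, then its left subtree, then its right subtree.
Visit 25.
At 25: go left to 14.
  Visit 14.
  At 14: go left to 21.
    Visit 21.
    At 21: no left child.
    At 21: go right to 34.
      Visit 34.
      At 34: go left to 30.
        30 is a leaf — visit 30.
      At 34: go right to 27.
        Visit 27.
        At 27: go left to 12.
          Visit 12.
          At 12: go left to 31.
            Visit 31.
            At 31: go left to 32.
              32 is a leaf — visit 32.
            At 31: no right child.
          At 12: no right child.
        At 27: no right child.
  At 14: no right child.
At 25: go right to 6.
  Visit 6.
  At 6: go left to 17.
    17 is a leaf — visit 17.
  At 6: go right to 2.
    2 is a leaf — visit 2.
Full pre-order sequence: 25, 14, 21, 34, 30, 27, 12, 31, 32, 6, 17, 2.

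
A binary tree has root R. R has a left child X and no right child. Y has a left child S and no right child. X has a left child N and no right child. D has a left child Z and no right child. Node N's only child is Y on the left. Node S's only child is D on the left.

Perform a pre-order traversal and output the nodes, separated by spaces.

Pre-order visits the node, then its left subtree, then its right subtree.
Visit R.
At R: go left to X.
  Visit X.
  At X: go left to N.
    Visit N.
    At N: go left to Y.
      Visit Y.
      At Y: go left to S.
        Visit S.
        At S: go left to D.
          Visit D.
          At D: go left to Z.
            Z is a leaf — visit Z.
          At D: no right child.
        At S: no right child.
      At Y: no right child.
    At N: no right child.
  At X: no right child.
At R: no right child.

R X N Y S D Z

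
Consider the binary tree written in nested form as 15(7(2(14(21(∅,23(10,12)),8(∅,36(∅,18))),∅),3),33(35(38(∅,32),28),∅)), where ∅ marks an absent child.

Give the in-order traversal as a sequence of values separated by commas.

In-order visits the left subtree, then the node, then the right subtree.
At 15: go left to 7.
  At 7: go left to 2.
    At 2: go left to 14.
      At 14: go left to 21.
        At 21: no left child.
        Visit 21.
        At 21: go right to 23.
          At 23: go left to 10.
            10 is a leaf — visit 10.
          Visit 23.
          At 23: go right to 12.
            12 is a leaf — visit 12.
      Visit 14.
      At 14: go right to 8.
        At 8: no left child.
        Visit 8.
        At 8: go right to 36.
          At 36: no left child.
          Visit 36.
          At 36: go right to 18.
            18 is a leaf — visit 18.
    Visit 2.
    At 2: no right child.
  Visit 7.
  At 7: go right to 3.
    3 is a leaf — visit 3.
Visit 15.
At 15: go right to 33.
  At 33: go left to 35.
    At 35: go left to 38.
      At 38: no left child.
      Visit 38.
      At 38: go right to 32.
        32 is a leaf — visit 32.
    Visit 35.
    At 35: go right to 28.
      28 is a leaf — visit 28.
  Visit 33.
  At 33: no right child.

21, 10, 23, 12, 14, 8, 36, 18, 2, 7, 3, 15, 38, 32, 35, 28, 33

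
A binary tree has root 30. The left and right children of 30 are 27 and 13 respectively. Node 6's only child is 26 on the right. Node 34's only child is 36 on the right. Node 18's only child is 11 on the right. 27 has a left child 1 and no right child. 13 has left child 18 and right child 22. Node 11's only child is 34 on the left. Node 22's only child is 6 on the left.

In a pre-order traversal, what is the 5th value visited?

18

Pre-order visits the node, then its left subtree, then its right subtree.
Visit 30.
At 30: go left to 27.
  Visit 27.
  At 27: go left to 1.
    1 is a leaf — visit 1.
  At 27: no right child.
At 30: go right to 13.
  Visit 13.
  At 13: go left to 18.
    Visit 18.
    At 18: no left child.
    At 18: go right to 11.
      Visit 11.
      At 11: go left to 34.
        Visit 34.
        At 34: no left child.
        At 34: go right to 36.
          36 is a leaf — visit 36.
      At 11: no right child.
  At 13: go right to 22.
    Visit 22.
    At 22: go left to 6.
      Visit 6.
      At 6: no left child.
      At 6: go right to 26.
        26 is a leaf — visit 26.
    At 22: no right child.
Full pre-order sequence: 30, 27, 1, 13, 18, 11, 34, 36, 22, 6, 26.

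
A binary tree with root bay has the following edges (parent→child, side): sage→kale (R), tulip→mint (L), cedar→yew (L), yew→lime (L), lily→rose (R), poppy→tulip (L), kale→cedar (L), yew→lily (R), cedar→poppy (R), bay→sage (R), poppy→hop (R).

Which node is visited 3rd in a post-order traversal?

Post-order visits the left subtree, then the right subtree, then the node.
At bay: no left child.
At bay: go right to sage.
  At sage: no left child.
  At sage: go right to kale.
    At kale: go left to cedar.
      At cedar: go left to yew.
        At yew: go left to lime.
          lime is a leaf — visit lime.
        At yew: go right to lily.
          At lily: no left child.
          At lily: go right to rose.
            rose is a leaf — visit rose.
          Visit lily.
        Visit yew.
      At cedar: go right to poppy.
        At poppy: go left to tulip.
          At tulip: go left to mint.
            mint is a leaf — visit mint.
          At tulip: no right child.
          Visit tulip.
        At poppy: go right to hop.
          hop is a leaf — visit hop.
        Visit poppy.
      Visit cedar.
    At kale: no right child.
    Visit kale.
  Visit sage.
Visit bay.
Full post-order sequence: lime, rose, lily, yew, mint, tulip, hop, poppy, cedar, kale, sage, bay.

lily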